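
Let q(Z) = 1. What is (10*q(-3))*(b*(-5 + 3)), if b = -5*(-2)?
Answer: -200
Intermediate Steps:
b = 10
(10*q(-3))*(b*(-5 + 3)) = (10*1)*(10*(-5 + 3)) = 10*(10*(-2)) = 10*(-20) = -200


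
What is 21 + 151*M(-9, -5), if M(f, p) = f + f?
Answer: -2697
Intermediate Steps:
M(f, p) = 2*f
21 + 151*M(-9, -5) = 21 + 151*(2*(-9)) = 21 + 151*(-18) = 21 - 2718 = -2697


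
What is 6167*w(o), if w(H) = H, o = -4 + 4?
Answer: 0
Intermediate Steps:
o = 0
6167*w(o) = 6167*0 = 0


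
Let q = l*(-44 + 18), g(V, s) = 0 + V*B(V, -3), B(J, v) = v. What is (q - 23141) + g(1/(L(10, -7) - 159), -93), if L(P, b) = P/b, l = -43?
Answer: -24731808/1123 ≈ -22023.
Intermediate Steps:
g(V, s) = -3*V (g(V, s) = 0 + V*(-3) = 0 - 3*V = -3*V)
q = 1118 (q = -43*(-44 + 18) = -43*(-26) = 1118)
(q - 23141) + g(1/(L(10, -7) - 159), -93) = (1118 - 23141) - 3/(10/(-7) - 159) = -22023 - 3/(10*(-1/7) - 159) = -22023 - 3/(-10/7 - 159) = -22023 - 3/(-1123/7) = -22023 - 3*(-7/1123) = -22023 + 21/1123 = -24731808/1123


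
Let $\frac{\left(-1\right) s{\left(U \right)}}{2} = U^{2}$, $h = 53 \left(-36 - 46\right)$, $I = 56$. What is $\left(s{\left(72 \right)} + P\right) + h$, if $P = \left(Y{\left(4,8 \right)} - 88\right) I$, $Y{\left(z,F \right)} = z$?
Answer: $-19418$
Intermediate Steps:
$h = -4346$ ($h = 53 \left(-82\right) = -4346$)
$P = -4704$ ($P = \left(4 - 88\right) 56 = \left(-84\right) 56 = -4704$)
$s{\left(U \right)} = - 2 U^{2}$
$\left(s{\left(72 \right)} + P\right) + h = \left(- 2 \cdot 72^{2} - 4704\right) - 4346 = \left(\left(-2\right) 5184 - 4704\right) - 4346 = \left(-10368 - 4704\right) - 4346 = -15072 - 4346 = -19418$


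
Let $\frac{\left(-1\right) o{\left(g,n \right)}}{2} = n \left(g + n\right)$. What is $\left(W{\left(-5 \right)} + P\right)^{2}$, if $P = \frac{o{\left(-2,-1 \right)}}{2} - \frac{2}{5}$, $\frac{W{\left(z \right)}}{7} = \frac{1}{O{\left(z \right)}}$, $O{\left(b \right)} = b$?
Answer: $\frac{576}{25} \approx 23.04$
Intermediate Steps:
$o{\left(g,n \right)} = - 2 n \left(g + n\right)$
$W{\left(z \right)} = \frac{7}{z}$
$P = - \frac{17}{5}$ ($P = \frac{\left(-2\right) \left(-1\right) \left(-2 - 1\right)}{2} - \frac{2}{5} = \left(-2\right) \left(-1\right) \left(-3\right) \frac{1}{2} - \frac{2}{5} = \left(-6\right) \frac{1}{2} - \frac{2}{5} = -3 - \frac{2}{5} = - \frac{17}{5} \approx -3.4$)
$\left(W{\left(-5 \right)} + P\right)^{2} = \left(\frac{7}{-5} - \frac{17}{5}\right)^{2} = \left(7 \left(- \frac{1}{5}\right) - \frac{17}{5}\right)^{2} = \left(- \frac{7}{5} - \frac{17}{5}\right)^{2} = \left(- \frac{24}{5}\right)^{2} = \frac{576}{25}$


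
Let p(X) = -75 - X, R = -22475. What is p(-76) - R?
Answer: 22476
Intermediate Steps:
p(-76) - R = (-75 - 1*(-76)) - 1*(-22475) = (-75 + 76) + 22475 = 1 + 22475 = 22476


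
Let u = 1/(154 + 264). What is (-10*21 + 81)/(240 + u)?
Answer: -53922/100321 ≈ -0.53749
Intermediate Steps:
u = 1/418 ≈ 0.0023923
(-10*21 + 81)/(240 + u) = (-10*21 + 81)/(240 + 1/418) = (-210 + 81)/(100321/418) = -129*418/100321 = -53922/100321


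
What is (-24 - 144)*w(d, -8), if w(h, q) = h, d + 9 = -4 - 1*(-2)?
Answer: 1848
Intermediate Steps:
d = -11 (d = -9 + (-4 - 1*(-2)) = -9 + (-4 + 2) = -9 - 2 = -11)
(-24 - 144)*w(d, -8) = (-24 - 144)*(-11) = -168*(-11) = 1848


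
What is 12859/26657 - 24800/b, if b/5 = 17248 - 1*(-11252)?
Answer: 616481/1999275 ≈ 0.30835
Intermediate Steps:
b = 142500 (b = 5*(17248 - 1*(-11252)) = 5*(17248 + 11252) = 5*28500 = 142500)
12859/26657 - 24800/b = 12859/26657 - 24800/142500 = 12859*(1/26657) - 24800*1/142500 = 12859/26657 - 248/1425 = 616481/1999275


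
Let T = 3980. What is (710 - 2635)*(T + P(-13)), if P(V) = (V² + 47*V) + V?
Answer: -6785625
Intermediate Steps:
P(V) = V² + 48*V
(710 - 2635)*(T + P(-13)) = (710 - 2635)*(3980 - 13*(48 - 13)) = -1925*(3980 - 13*35) = -1925*(3980 - 455) = -1925*3525 = -6785625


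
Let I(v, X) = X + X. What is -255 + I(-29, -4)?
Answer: -263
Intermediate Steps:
I(v, X) = 2*X
-255 + I(-29, -4) = -255 + 2*(-4) = -255 - 8 = -263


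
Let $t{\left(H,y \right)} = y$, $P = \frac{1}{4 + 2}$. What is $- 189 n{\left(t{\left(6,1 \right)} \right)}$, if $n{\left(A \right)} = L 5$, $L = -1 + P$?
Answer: $\frac{1575}{2} \approx 787.5$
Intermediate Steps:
$P = \frac{1}{6} \approx 0.16667$
$L = - \frac{5}{6}$ ($L = -1 + \frac{1}{6} = - \frac{5}{6} \approx -0.83333$)
$n{\left(A \right)} = - \frac{25}{6}$ ($n{\left(A \right)} = \left(- \frac{5}{6}\right) 5 = - \frac{25}{6}$)
$- 189 n{\left(t{\left(6,1 \right)} \right)} = \left(-189\right) \left(- \frac{25}{6}\right) = \frac{1575}{2}$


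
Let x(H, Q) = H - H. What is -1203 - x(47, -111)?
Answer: -1203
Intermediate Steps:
x(H, Q) = 0
-1203 - x(47, -111) = -1203 - 1*0 = -1203 + 0 = -1203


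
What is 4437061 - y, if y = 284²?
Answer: 4356405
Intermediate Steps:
y = 80656
4437061 - y = 4437061 - 1*80656 = 4437061 - 80656 = 4356405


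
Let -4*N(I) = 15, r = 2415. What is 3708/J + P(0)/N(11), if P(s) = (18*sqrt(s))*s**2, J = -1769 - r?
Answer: -927/1046 ≈ -0.88623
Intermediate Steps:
N(I) = -15/4 (N(I) = -1/4*15 = -15/4)
J = -4184 (J = -1769 - 1*2415 = -1769 - 2415 = -4184)
P(s) = 18*s**(5/2)
3708/J + P(0)/N(11) = 3708/(-4184) + (18*0**(5/2))/(-15/4) = 3708*(-1/4184) + (18*0)*(-4/15) = -927/1046 + 0*(-4/15) = -927/1046 + 0 = -927/1046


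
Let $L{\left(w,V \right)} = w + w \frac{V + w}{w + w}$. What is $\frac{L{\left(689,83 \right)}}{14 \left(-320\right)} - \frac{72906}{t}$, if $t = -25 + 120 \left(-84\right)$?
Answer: $\frac{63151201}{9054080} \approx 6.9749$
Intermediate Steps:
$t = -10105$ ($t = -25 - 10080 = -10105$)
$L{\left(w,V \right)} = \frac{V}{2} + \frac{3 w}{2}$ ($L{\left(w,V \right)} = w + w \frac{V + w}{2 w} = w + \left(\frac{V}{2} + \frac{w}{2}\right) = \frac{V}{2} + \frac{3 w}{2}$)
$\frac{L{\left(689,83 \right)}}{14 \left(-320\right)} - \frac{72906}{t} = \frac{\frac{1}{2} \cdot 83 + \frac{3}{2} \cdot 689}{14 \left(-320\right)} - \frac{72906}{-10105} = \frac{\frac{83}{2} + \frac{2067}{2}}{-4480} - - \frac{72906}{10105} = 1075 \left(- \frac{1}{4480}\right) + \frac{72906}{10105} = - \frac{215}{896} + \frac{72906}{10105} = \frac{63151201}{9054080}$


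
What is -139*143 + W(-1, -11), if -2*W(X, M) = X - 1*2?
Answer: -39751/2 ≈ -19876.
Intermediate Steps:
W(X, M) = 1 - X/2 (W(X, M) = -(X - 1*2)/2 = -(X - 2)/2 = -(-2 + X)/2 = 1 - X/2)
-139*143 + W(-1, -11) = -139*143 + (1 - ½*(-1)) = -19877 + (1 + ½) = -19877 + 3/2 = -39751/2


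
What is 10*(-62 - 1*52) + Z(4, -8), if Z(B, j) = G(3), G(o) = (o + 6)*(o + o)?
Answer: -1086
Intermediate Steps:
G(o) = 2*o*(6 + o) (G(o) = (6 + o)*(2*o) = 2*o*(6 + o))
Z(B, j) = 54 (Z(B, j) = 2*3*(6 + 3) = 2*3*9 = 54)
10*(-62 - 1*52) + Z(4, -8) = 10*(-62 - 1*52) + 54 = 10*(-62 - 52) + 54 = 10*(-114) + 54 = -1140 + 54 = -1086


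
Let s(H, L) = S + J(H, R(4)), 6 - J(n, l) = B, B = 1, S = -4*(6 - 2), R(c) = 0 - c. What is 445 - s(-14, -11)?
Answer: 456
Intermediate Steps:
R(c) = -c
S = -16 (S = -4*4 = -16)
J(n, l) = 5 (J(n, l) = 6 - 1*1 = 6 - 1 = 5)
s(H, L) = -11 (s(H, L) = -16 + 5 = -11)
445 - s(-14, -11) = 445 - 1*(-11) = 445 + 11 = 456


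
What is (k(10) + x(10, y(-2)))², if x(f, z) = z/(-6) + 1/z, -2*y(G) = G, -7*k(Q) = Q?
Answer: 625/1764 ≈ 0.35431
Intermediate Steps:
k(Q) = -Q/7
y(G) = -G/2
x(f, z) = 1/z - z/6 (x(f, z) = z*(-⅙) + 1/z = -z/6 + 1/z = 1/z - z/6)
(k(10) + x(10, y(-2)))² = (-⅐*10 + (1/(-½*(-2)) - (-1)*(-2)/12))² = (-10/7 + (1/1 - ⅙*1))² = (-10/7 + (1 - ⅙))² = (-10/7 + ⅚)² = (-25/42)² = 625/1764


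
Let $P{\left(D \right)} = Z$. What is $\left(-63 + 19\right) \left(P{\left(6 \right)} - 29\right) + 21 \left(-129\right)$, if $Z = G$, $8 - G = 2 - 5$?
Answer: $-1917$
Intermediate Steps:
$G = 11$ ($G = 8 - \left(2 - 5\right) = 8 - -3 = 8 + 3 = 11$)
$Z = 11$
$P{\left(D \right)} = 11$
$\left(-63 + 19\right) \left(P{\left(6 \right)} - 29\right) + 21 \left(-129\right) = \left(-63 + 19\right) \left(11 - 29\right) + 21 \left(-129\right) = \left(-44\right) \left(-18\right) - 2709 = 792 - 2709 = -1917$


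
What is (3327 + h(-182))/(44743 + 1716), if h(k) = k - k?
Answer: 3327/46459 ≈ 0.071612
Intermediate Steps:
h(k) = 0
(3327 + h(-182))/(44743 + 1716) = (3327 + 0)/(44743 + 1716) = 3327/46459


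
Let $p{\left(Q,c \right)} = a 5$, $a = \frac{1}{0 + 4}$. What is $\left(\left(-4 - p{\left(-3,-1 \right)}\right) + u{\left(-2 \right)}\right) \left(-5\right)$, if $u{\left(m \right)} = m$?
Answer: $\frac{145}{4} \approx 36.25$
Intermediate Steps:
$a = \frac{1}{4} \approx 0.25$
$p{\left(Q,c \right)} = \frac{5}{4}$ ($p{\left(Q,c \right)} = \frac{1}{4} \cdot 5 = \frac{5}{4}$)
$\left(\left(-4 - p{\left(-3,-1 \right)}\right) + u{\left(-2 \right)}\right) \left(-5\right) = \left(\left(-4 - \frac{5}{4}\right) - 2\right) \left(-5\right) = \left(- \frac{21}{4} - 2\right) \left(-5\right) = \left(- \frac{29}{4}\right) \left(-5\right) = \frac{145}{4}$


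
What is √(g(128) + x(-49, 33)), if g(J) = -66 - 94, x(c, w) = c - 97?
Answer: 3*I*√34 ≈ 17.493*I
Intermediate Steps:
x(c, w) = -97 + c
g(J) = -160
√(g(128) + x(-49, 33)) = √(-160 + (-97 - 49)) = √(-160 - 146) = √(-306) = 3*I*√34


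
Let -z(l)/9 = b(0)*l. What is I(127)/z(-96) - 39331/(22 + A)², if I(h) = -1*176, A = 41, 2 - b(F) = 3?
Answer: -77045/7938 ≈ -9.7058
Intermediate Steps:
b(F) = -1 (b(F) = 2 - 1*3 = 2 - 3 = -1)
I(h) = -176
z(l) = 9*l (z(l) = -(-9)*l = 9*l)
I(127)/z(-96) - 39331/(22 + A)² = -176/(9*(-96)) - 39331/(22 + 41)² = -176/(-864) - 39331/(63²) = -176*(-1/864) - 39331/3969 = 11/54 - 39331*1/3969 = 11/54 - 39331/3969 = -77045/7938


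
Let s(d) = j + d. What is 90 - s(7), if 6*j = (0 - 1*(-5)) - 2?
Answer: 165/2 ≈ 82.500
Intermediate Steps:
j = 1/2 (j = ((0 - 1*(-5)) - 2)/6 = ((0 + 5) - 2)/6 = (5 - 2)/6 = (1/6)*3 = 1/2 ≈ 0.50000)
s(d) = 1/2 + d
90 - s(7) = 90 - (1/2 + 7) = 90 - 1*15/2 = 90 - 15/2 = 165/2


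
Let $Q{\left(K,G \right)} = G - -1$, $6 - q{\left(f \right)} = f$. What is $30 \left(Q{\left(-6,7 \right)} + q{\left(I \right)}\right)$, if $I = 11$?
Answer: $90$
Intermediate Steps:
$q{\left(f \right)} = 6 - f$
$Q{\left(K,G \right)} = 1 + G$ ($Q{\left(K,G \right)} = G + 1 = 1 + G$)
$30 \left(Q{\left(-6,7 \right)} + q{\left(I \right)}\right) = 30 \left(\left(1 + 7\right) + \left(6 - 11\right)\right) = 30 \left(8 + \left(6 - 11\right)\right) = 30 \left(8 - 5\right) = 30 \cdot 3 = 90$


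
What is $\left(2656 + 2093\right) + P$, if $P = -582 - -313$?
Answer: $4480$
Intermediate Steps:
$P = -269$ ($P = -582 + 313 = -269$)
$\left(2656 + 2093\right) + P = \left(2656 + 2093\right) - 269 = 4749 - 269 = 4480$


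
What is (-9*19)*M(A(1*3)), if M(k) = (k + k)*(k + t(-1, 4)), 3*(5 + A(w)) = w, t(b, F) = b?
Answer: -6840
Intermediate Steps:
A(w) = -5 + w/3
M(k) = 2*k*(-1 + k) (M(k) = (k + k)*(k - 1) = (2*k)*(-1 + k) = 2*k*(-1 + k))
(-9*19)*M(A(1*3)) = (-9*19)*(2*(-5 + (1*3)/3)*(-1 + (-5 + (1*3)/3))) = -342*(-5 + (⅓)*3)*(-1 + (-5 + (⅓)*3)) = -342*(-5 + 1)*(-1 + (-5 + 1)) = -342*(-4)*(-1 - 4) = -342*(-4)*(-5) = -171*40 = -6840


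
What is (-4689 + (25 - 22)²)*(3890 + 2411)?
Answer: -29488680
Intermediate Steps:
(-4689 + (25 - 22)²)*(3890 + 2411) = (-4689 + 3²)*6301 = (-4689 + 9)*6301 = -4680*6301 = -29488680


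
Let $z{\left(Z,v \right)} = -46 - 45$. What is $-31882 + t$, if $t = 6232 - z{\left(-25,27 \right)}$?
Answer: $-25559$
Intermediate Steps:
$z{\left(Z,v \right)} = -91$ ($z{\left(Z,v \right)} = -46 - 45 = -91$)
$t = 6323$ ($t = 6232 - -91 = 6232 + 91 = 6323$)
$-31882 + t = -31882 + 6323 = -25559$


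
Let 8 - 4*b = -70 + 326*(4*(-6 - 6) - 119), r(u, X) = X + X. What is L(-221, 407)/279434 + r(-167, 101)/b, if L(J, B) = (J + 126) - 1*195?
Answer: 13123242/952171355 ≈ 0.013782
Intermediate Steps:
L(J, B) = -69 + J (L(J, B) = (126 + J) - 195 = -69 + J)
r(u, X) = 2*X
b = 13630 (b = 2 - (-70 + 326*(4*(-6 - 6) - 119))/4 = 2 - (-70 + 326*(4*(-12) - 119))/4 = 2 - (-70 + 326*(-48 - 119))/4 = 2 - (-70 + 326*(-167))/4 = 2 - (-70 - 54442)/4 = 2 - ¼*(-54512) = 2 + 13628 = 13630)
L(-221, 407)/279434 + r(-167, 101)/b = (-69 - 221)/279434 + (2*101)/13630 = -290*1/279434 + 202*(1/13630) = -145/139717 + 101/6815 = 13123242/952171355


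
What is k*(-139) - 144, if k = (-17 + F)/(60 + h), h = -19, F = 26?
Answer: -7155/41 ≈ -174.51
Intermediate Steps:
k = 9/41 (k = (-17 + 26)/(60 - 19) = 9/41 ≈ 0.21951)
k*(-139) - 144 = (9/41)*(-139) - 144 = -1251/41 - 144 = -7155/41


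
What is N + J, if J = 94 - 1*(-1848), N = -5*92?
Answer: 1482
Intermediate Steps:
N = -460
J = 1942 (J = 94 + 1848 = 1942)
N + J = -460 + 1942 = 1482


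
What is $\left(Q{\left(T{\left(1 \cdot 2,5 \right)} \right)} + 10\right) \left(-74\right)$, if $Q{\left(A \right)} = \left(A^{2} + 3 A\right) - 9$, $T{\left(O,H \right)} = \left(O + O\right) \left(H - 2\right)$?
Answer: $-13394$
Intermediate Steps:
$T{\left(O,H \right)} = 2 O \left(-2 + H\right)$
$Q{\left(A \right)} = -9 + A^{2} + 3 A$
$\left(Q{\left(T{\left(1 \cdot 2,5 \right)} \right)} + 10\right) \left(-74\right) = \left(\left(-9 + \left(2 \cdot 1 \cdot 2 \left(-2 + 5\right)\right)^{2} + 3 \cdot 2 \cdot 1 \cdot 2 \left(-2 + 5\right)\right) + 10\right) \left(-74\right) = \left(\left(-9 + \left(2 \cdot 2 \cdot 3\right)^{2} + 3 \cdot 2 \cdot 2 \cdot 3\right) + 10\right) \left(-74\right) = \left(\left(-9 + 12^{2} + 3 \cdot 12\right) + 10\right) \left(-74\right) = \left(\left(-9 + 144 + 36\right) + 10\right) \left(-74\right) = \left(171 + 10\right) \left(-74\right) = 181 \left(-74\right) = -13394$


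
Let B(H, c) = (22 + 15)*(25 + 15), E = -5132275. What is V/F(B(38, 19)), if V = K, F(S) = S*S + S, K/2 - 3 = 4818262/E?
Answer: 10578563/5624665463500 ≈ 1.8807e-6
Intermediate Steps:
B(H, c) = 1480 (B(H, c) = 37*40 = 1480)
K = 21157126/5132275 (K = 6 + 2*(4818262/(-5132275)) = 6 + 2*(4818262*(-1/5132275)) = 6 + 2*(-4818262/5132275) = 6 - 9636524/5132275 = 21157126/5132275 ≈ 4.1224)
F(S) = S + S² (F(S) = S² + S = S + S²)
V = 21157126/5132275 ≈ 4.1224
V/F(B(38, 19)) = 21157126/(5132275*((1480*(1 + 1480)))) = 21157126/(5132275*((1480*1481))) = (21157126/5132275)/2191880 = (21157126/5132275)*(1/2191880) = 10578563/5624665463500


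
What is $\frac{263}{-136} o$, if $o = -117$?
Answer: $\frac{30771}{136} \approx 226.26$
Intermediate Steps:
$\frac{263}{-136} o = \frac{263}{-136} \left(-117\right) = 263 \left(- \frac{1}{136}\right) \left(-117\right) = \left(- \frac{263}{136}\right) \left(-117\right) = \frac{30771}{136}$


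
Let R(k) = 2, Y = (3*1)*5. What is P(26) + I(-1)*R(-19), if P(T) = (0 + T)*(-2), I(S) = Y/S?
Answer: -82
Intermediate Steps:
Y = 15 (Y = 3*5 = 15)
I(S) = 15/S
P(T) = -2*T (P(T) = T*(-2) = -2*T)
P(26) + I(-1)*R(-19) = -2*26 + (15/(-1))*2 = -52 + (15*(-1))*2 = -52 - 15*2 = -52 - 30 = -82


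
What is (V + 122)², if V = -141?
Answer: 361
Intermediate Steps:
(V + 122)² = (-141 + 122)² = (-19)² = 361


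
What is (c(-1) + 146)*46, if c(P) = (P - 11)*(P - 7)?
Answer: 11132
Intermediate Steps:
c(P) = (-11 + P)*(-7 + P)
(c(-1) + 146)*46 = ((77 + (-1)² - 18*(-1)) + 146)*46 = ((77 + 1 + 18) + 146)*46 = (96 + 146)*46 = 242*46 = 11132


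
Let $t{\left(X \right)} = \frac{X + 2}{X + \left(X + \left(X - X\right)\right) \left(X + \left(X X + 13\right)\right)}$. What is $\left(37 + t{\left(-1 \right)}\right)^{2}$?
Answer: $\frac{267289}{196} \approx 1363.7$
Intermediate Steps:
$t{\left(X \right)} = \frac{2 + X}{X + X \left(13 + X + X^{2}\right)}$ ($t{\left(X \right)} = \frac{2 + X}{X + \left(X + 0\right) \left(X + \left(X^{2} + 13\right)\right)} = \frac{2 + X}{X + X \left(X + \left(13 + X^{2}\right)\right)} = \frac{2 + X}{X + X \left(13 + X + X^{2}\right)}$)
$\left(37 + t{\left(-1 \right)}\right)^{2} = \left(37 + \frac{2 - 1}{\left(-1\right) \left(14 - 1 + \left(-1\right)^{2}\right)}\right)^{2} = \left(37 - \frac{1}{14 - 1 + 1} \cdot 1\right)^{2} = \left(37 - \frac{1}{14} \cdot 1\right)^{2} = \left(37 - \frac{1}{14}\right)^{2} = \left(\frac{517}{14}\right)^{2} = \frac{267289}{196}$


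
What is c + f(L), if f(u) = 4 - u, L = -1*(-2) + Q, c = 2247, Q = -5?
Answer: 2254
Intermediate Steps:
L = -3 (L = -1*(-2) - 5 = 2 - 5 = -3)
c + f(L) = 2247 + (4 - 1*(-3)) = 2247 + (4 + 3) = 2247 + 7 = 2254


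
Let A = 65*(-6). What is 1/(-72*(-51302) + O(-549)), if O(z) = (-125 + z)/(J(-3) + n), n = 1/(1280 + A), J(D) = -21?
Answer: 18689/69032981476 ≈ 2.7073e-7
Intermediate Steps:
A = -390
n = 1/890 (n = 1/(1280 - 390) = 1/890 ≈ 0.0011236)
O(z) = 111250/18689 - 890*z/18689 (O(z) = (-125 + z)/(-21 + 1/890) = (-125 + z)/(-18689/890) = (-125 + z)*(-890/18689) = 111250/18689 - 890*z/18689)
1/(-72*(-51302) + O(-549)) = 1/(-72*(-51302) + (111250/18689 - 890/18689*(-549))) = 1/(3693744 + (111250/18689 + 488610/18689)) = 1/(3693744 + 599860/18689) = 1/(69032981476/18689) = 18689/69032981476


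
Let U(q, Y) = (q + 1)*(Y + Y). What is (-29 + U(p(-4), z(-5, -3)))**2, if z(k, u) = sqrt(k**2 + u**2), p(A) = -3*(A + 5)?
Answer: 1385 + 232*sqrt(34) ≈ 2737.8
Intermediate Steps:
p(A) = -15 - 3*A (p(A) = -3*(5 + A) = -15 - 3*A)
U(q, Y) = 2*Y*(1 + q) (U(q, Y) = (1 + q)*(2*Y) = 2*Y*(1 + q))
(-29 + U(p(-4), z(-5, -3)))**2 = (-29 + 2*sqrt((-5)**2 + (-3)**2)*(1 + (-15 - 3*(-4))))**2 = (-29 + 2*sqrt(25 + 9)*(1 + (-15 + 12)))**2 = (-29 + 2*sqrt(34)*(1 - 3))**2 = (-29 + 2*sqrt(34)*(-2))**2 = (-29 - 4*sqrt(34))**2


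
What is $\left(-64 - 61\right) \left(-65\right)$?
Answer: $8125$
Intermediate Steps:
$\left(-64 - 61\right) \left(-65\right) = \left(-125\right) \left(-65\right) = 8125$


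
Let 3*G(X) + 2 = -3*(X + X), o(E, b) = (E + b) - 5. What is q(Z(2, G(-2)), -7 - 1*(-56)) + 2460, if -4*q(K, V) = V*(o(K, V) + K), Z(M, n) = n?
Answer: 5518/3 ≈ 1839.3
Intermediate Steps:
o(E, b) = -5 + E + b
G(X) = -⅔ - 2*X (G(X) = -⅔ + (-3*(X + X))/3 = -⅔ + (-6*X)/3 = -⅔ - 2*X)
q(K, V) = -V*(-5 + V + 2*K)/4 (q(K, V) = -V*((-5 + K + V) + K)/4 = -V*(-5 + V + 2*K)/4)
q(Z(2, G(-2)), -7 - 1*(-56)) + 2460 = (-7 - 1*(-56))*(5 - (-7 - 1*(-56)) - 2*(-⅔ - 2*(-2)))/4 + 2460 = (-7 + 56)*(5 - (-7 + 56) - 2*(-⅔ + 4))/4 + 2460 = (¼)*49*(5 - 1*49 - 2*10/3) + 2460 = (¼)*49*(5 - 49 - 20/3) + 2460 = (¼)*49*(-152/3) + 2460 = -1862/3 + 2460 = 5518/3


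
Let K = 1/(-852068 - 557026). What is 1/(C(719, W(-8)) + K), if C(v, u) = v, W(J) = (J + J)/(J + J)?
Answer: 1409094/1013138585 ≈ 0.0013908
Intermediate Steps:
K = -1/1409094 (K = 1/(-1409094) = -1/1409094 ≈ -7.0968e-7)
W(J) = 1 (W(J) = (2*J)/((2*J)) = (2*J)*(1/(2*J)) = 1)
1/(C(719, W(-8)) + K) = 1/(719 - 1/1409094) = 1/(1013138585/1409094) = 1409094/1013138585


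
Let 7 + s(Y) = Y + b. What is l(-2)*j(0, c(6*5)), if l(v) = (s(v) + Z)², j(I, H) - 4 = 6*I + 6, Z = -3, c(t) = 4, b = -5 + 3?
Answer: 1960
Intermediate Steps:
b = -2
j(I, H) = 10 + 6*I (j(I, H) = 4 + (6*I + 6) = 4 + (6 + 6*I) = 10 + 6*I)
s(Y) = -9 + Y (s(Y) = -7 + (Y - 2) = -7 + (-2 + Y) = -9 + Y)
l(v) = (-12 + v)² (l(v) = ((-9 + v) - 3)² = (-12 + v)²)
l(-2)*j(0, c(6*5)) = (-12 - 2)²*(10 + 6*0) = (-14)²*(10 + 0) = 196*10 = 1960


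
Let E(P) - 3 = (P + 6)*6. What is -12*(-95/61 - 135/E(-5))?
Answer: 12120/61 ≈ 198.69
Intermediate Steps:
E(P) = 39 + 6*P (E(P) = 3 + (P + 6)*6 = 3 + (6 + P)*6 = 3 + (36 + 6*P) = 39 + 6*P)
-12*(-95/61 - 135/E(-5)) = -12*(-95/61 - 135/(39 + 6*(-5))) = -12*(-95*1/61 - 135/(39 - 30)) = -12*(-95/61 - 135/9) = -12*(-95/61 - 135*1/9) = -12*(-95/61 - 15) = -12*(-1010/61) = 12120/61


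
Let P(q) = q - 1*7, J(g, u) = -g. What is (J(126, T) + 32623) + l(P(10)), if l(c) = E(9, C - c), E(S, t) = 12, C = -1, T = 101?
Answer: 32509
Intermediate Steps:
P(q) = -7 + q (P(q) = q - 7 = -7 + q)
l(c) = 12
(J(126, T) + 32623) + l(P(10)) = (-1*126 + 32623) + 12 = (-126 + 32623) + 12 = 32497 + 12 = 32509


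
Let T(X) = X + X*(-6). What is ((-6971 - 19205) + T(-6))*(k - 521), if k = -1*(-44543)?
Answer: -1150999212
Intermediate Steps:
T(X) = -5*X (T(X) = X - 6*X = -5*X)
k = 44543
((-6971 - 19205) + T(-6))*(k - 521) = ((-6971 - 19205) - 5*(-6))*(44543 - 521) = (-26176 + 30)*44022 = -26146*44022 = -1150999212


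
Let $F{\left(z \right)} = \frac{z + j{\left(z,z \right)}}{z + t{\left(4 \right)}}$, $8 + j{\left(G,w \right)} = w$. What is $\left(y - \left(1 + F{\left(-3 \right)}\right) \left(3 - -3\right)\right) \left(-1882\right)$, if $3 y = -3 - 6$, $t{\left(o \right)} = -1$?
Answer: $56460$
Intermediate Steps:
$j{\left(G,w \right)} = -8 + w$
$F{\left(z \right)} = \frac{-8 + 2 z}{-1 + z}$ ($F{\left(z \right)} = \frac{z + \left(-8 + z\right)}{z - 1} = \frac{-8 + 2 z}{-1 + z}$)
$y = -3$ ($y = \frac{-3 - 6}{3} = \frac{1}{3} \left(-9\right) = -3$)
$\left(y - \left(1 + F{\left(-3 \right)}\right) \left(3 - -3\right)\right) \left(-1882\right) = \left(-3 - \left(1 + \frac{2 \left(-4 - 3\right)}{-1 - 3}\right) \left(3 - -3\right)\right) \left(-1882\right) = \left(-3 - \left(1 + 2 \frac{1}{-4} \left(-7\right)\right) \left(3 + 3\right)\right) \left(-1882\right) = \left(-3 - \left(1 + 2 \left(- \frac{1}{4}\right) \left(-7\right)\right) 6\right) \left(-1882\right) = \left(-3 - \left(1 + \frac{7}{2}\right) 6\right) \left(-1882\right) = \left(-3 - \frac{9}{2} \cdot 6\right) \left(-1882\right) = \left(-3 - 27\right) \left(-1882\right) = \left(-30\right) \left(-1882\right) = 56460$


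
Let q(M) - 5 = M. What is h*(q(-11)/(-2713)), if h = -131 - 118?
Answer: -1494/2713 ≈ -0.55068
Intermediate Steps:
q(M) = 5 + M
h = -249
h*(q(-11)/(-2713)) = -249*(5 - 11)/(-2713) = -(-1494)*(-1)/2713 = -249*6/2713 = -1494/2713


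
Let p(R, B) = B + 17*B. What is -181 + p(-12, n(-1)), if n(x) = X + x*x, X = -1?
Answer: -181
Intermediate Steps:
n(x) = -1 + x² (n(x) = -1 + x*x = -1 + x²)
p(R, B) = 18*B
-181 + p(-12, n(-1)) = -181 + 18*(-1 + (-1)²) = -181 + 18*(-1 + 1) = -181 + 18*0 = -181 + 0 = -181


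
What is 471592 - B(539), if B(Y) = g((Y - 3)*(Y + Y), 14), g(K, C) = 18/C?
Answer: 3301135/7 ≈ 4.7159e+5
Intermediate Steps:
B(Y) = 9/7 (B(Y) = 18/14 = 18*(1/14) = 9/7)
471592 - B(539) = 471592 - 1*9/7 = 471592 - 9/7 = 3301135/7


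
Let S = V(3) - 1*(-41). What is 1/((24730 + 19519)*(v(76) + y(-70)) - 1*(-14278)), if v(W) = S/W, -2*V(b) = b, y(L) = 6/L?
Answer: 5320/178129901 ≈ 2.9866e-5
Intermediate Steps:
V(b) = -b/2
S = 79/2 (S = -½*3 - 1*(-41) = -3/2 + 41 = 79/2 ≈ 39.500)
v(W) = 79/(2*W)
1/((24730 + 19519)*(v(76) + y(-70)) - 1*(-14278)) = 1/((24730 + 19519)*((79/2)/76 + 6/(-70)) - 1*(-14278)) = 1/(44249*((79/2)*(1/76) + 6*(-1/70)) + 14278) = 1/(44249*(79/152 - 3/35) + 14278) = 1/(44249*(2309/5320) + 14278) = 1/(102170941/5320 + 14278) = 1/(178129901/5320) = 5320/178129901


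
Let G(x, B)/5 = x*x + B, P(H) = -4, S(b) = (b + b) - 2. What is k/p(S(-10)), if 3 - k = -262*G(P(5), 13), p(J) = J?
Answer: -37993/22 ≈ -1727.0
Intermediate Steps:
S(b) = -2 + 2*b (S(b) = 2*b - 2 = -2 + 2*b)
G(x, B) = 5*B + 5*x**2 (G(x, B) = 5*(x*x + B) = 5*(x**2 + B) = 5*(B + x**2) = 5*B + 5*x**2)
k = 37993 (k = 3 - (-262)*(5*13 + 5*(-4)**2) = 3 - (-262)*(65 + 5*16) = 3 - (-262)*(65 + 80) = 3 - (-262)*145 = 3 - 1*(-37990) = 3 + 37990 = 37993)
k/p(S(-10)) = 37993/(-2 + 2*(-10)) = 37993/(-2 - 20) = 37993/(-22) = 37993*(-1/22) = -37993/22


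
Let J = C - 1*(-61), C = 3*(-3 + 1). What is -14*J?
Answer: -770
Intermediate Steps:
C = -6 (C = 3*(-2) = -6)
J = 55 (J = -6 - 1*(-61) = -6 + 61 = 55)
-14*J = -14*55 = -770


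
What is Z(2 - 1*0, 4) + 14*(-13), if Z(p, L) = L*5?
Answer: -162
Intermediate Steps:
Z(p, L) = 5*L
Z(2 - 1*0, 4) + 14*(-13) = 5*4 + 14*(-13) = 20 - 182 = -162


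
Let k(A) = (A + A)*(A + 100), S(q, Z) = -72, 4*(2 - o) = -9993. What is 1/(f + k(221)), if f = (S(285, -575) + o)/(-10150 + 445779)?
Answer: 1742516/247231664825 ≈ 7.0481e-6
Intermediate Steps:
o = 10001/4 (o = 2 - 1/4*(-9993) = 2 + 9993/4 = 10001/4 ≈ 2500.3)
k(A) = 2*A*(100 + A) (k(A) = (2*A)*(100 + A) = 2*A*(100 + A))
f = 9713/1742516 (f = (-72 + 10001/4)/(-10150 + 445779) = (9713/4)/435629 = (9713/4)*(1/435629) = 9713/1742516 ≈ 0.0055741)
1/(f + k(221)) = 1/(9713/1742516 + 2*221*(100 + 221)) = 1/(9713/1742516 + 2*221*321) = 1/(9713/1742516 + 141882) = 1/(247231664825/1742516) = 1742516/247231664825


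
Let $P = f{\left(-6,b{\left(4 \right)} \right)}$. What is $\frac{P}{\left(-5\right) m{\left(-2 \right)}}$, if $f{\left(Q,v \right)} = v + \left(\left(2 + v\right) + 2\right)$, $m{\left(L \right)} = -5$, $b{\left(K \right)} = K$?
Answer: $\frac{12}{25} \approx 0.48$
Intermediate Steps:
$f{\left(Q,v \right)} = 4 + 2 v$ ($f{\left(Q,v \right)} = v + \left(4 + v\right) = 4 + 2 v$)
$P = 12$ ($P = 4 + 2 \cdot 4 = 4 + 8 = 12$)
$\frac{P}{\left(-5\right) m{\left(-2 \right)}} = \frac{12}{\left(-5\right) \left(-5\right)} = \frac{12}{25}$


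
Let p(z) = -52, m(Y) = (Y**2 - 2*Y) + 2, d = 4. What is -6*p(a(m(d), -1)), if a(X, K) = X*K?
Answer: 312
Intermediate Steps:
m(Y) = 2 + Y**2 - 2*Y
a(X, K) = K*X
-6*p(a(m(d), -1)) = -6*(-52) = 312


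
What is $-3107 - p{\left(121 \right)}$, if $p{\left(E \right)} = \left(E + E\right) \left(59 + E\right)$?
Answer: $-46667$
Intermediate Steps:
$p{\left(E \right)} = 2 E \left(59 + E\right)$
$-3107 - p{\left(121 \right)} = -3107 - 2 \cdot 121 \left(59 + 121\right) = -3107 - 2 \cdot 121 \cdot 180 = -3107 - 43560 = -46667$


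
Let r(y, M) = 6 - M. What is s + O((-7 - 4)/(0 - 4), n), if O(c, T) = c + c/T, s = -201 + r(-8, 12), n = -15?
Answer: -6133/30 ≈ -204.43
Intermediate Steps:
s = -207 (s = -201 + (6 - 1*12) = -201 + (6 - 12) = -201 - 6 = -207)
s + O((-7 - 4)/(0 - 4), n) = -207 + ((-7 - 4)/(0 - 4) + ((-7 - 4)/(0 - 4))/(-15)) = -207 + (-11/(-4) - 11/(-4)*(-1/15)) = -207 + (-11*(-¼) - 11*(-¼)*(-1/15)) = -207 + (11/4 + (11/4)*(-1/15)) = -207 + (11/4 - 11/60) = -207 + 77/30 = -6133/30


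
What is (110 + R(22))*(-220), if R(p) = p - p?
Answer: -24200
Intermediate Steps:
R(p) = 0
(110 + R(22))*(-220) = (110 + 0)*(-220) = 110*(-220) = -24200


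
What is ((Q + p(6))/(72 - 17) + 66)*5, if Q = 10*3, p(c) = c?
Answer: 3666/11 ≈ 333.27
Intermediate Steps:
Q = 30
((Q + p(6))/(72 - 17) + 66)*5 = ((30 + 6)/(72 - 17) + 66)*5 = (36/55 + 66)*5 = (3666/55)*5 = 3666/11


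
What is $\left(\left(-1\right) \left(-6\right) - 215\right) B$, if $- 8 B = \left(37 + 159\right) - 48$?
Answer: $\frac{7733}{2} \approx 3866.5$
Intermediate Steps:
$B = - \frac{37}{2}$ ($B = - \frac{\left(37 + 159\right) - 48}{8} = - \frac{196 - 48}{8} = \left(- \frac{1}{8}\right) 148 = - \frac{37}{2} \approx -18.5$)
$\left(\left(-1\right) \left(-6\right) - 215\right) B = \left(\left(-1\right) \left(-6\right) - 215\right) \left(- \frac{37}{2}\right) = \left(6 - 215\right) \left(- \frac{37}{2}\right) = \left(-209\right) \left(- \frac{37}{2}\right) = \frac{7733}{2}$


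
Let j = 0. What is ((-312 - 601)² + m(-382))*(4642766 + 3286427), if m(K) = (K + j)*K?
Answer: 7766589039149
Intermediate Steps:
m(K) = K² (m(K) = (K + 0)*K = K*K = K²)
((-312 - 601)² + m(-382))*(4642766 + 3286427) = ((-312 - 601)² + (-382)²)*(4642766 + 3286427) = ((-913)² + 145924)*7929193 = (833569 + 145924)*7929193 = 979493*7929193 = 7766589039149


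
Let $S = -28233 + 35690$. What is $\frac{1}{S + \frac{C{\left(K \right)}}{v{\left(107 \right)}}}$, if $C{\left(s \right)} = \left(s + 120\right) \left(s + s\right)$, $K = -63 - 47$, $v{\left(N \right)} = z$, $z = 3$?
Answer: $\frac{3}{20171} \approx 0.00014873$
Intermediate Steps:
$S = 7457$
$v{\left(N \right)} = 3$
$K = -110$
$C{\left(s \right)} = 2 s \left(120 + s\right)$ ($C{\left(s \right)} = \left(120 + s\right) 2 s = 2 s \left(120 + s\right)$)
$\frac{1}{S + \frac{C{\left(K \right)}}{v{\left(107 \right)}}} = \frac{1}{7457 + \frac{2 \left(-110\right) \left(120 - 110\right)}{3}} = \frac{1}{7457 + 2 \left(-110\right) 10 \cdot \frac{1}{3}} = \frac{1}{7457 - \frac{2200}{3}} = \frac{1}{\frac{20171}{3}} = \frac{3}{20171}$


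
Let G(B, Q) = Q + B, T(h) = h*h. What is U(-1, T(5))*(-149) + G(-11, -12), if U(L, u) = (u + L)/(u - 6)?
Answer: -4013/19 ≈ -211.21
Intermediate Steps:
T(h) = h²
G(B, Q) = B + Q
U(L, u) = (L + u)/(-6 + u)
U(-1, T(5))*(-149) + G(-11, -12) = ((-1 + 5²)/(-6 + 5²))*(-149) + (-11 - 12) = ((-1 + 25)/(-6 + 25))*(-149) - 23 = (24/19)*(-149) - 23 = -3576/19 - 23 = -4013/19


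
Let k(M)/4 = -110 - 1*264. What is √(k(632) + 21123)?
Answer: √19627 ≈ 140.10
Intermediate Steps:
k(M) = -1496 (k(M) = 4*(-110 - 1*264) = 4*(-110 - 264) = 4*(-374) = -1496)
√(k(632) + 21123) = √(-1496 + 21123) = √19627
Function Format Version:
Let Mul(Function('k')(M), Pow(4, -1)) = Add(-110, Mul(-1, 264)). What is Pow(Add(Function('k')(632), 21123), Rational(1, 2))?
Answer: Pow(19627, Rational(1, 2)) ≈ 140.10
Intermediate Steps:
Function('k')(M) = -1496 (Function('k')(M) = Mul(4, Add(-110, Mul(-1, 264))) = Mul(4, Add(-110, -264)) = Mul(4, -374) = -1496)
Pow(Add(Function('k')(632), 21123), Rational(1, 2)) = Pow(Add(-1496, 21123), Rational(1, 2)) = Pow(19627, Rational(1, 2))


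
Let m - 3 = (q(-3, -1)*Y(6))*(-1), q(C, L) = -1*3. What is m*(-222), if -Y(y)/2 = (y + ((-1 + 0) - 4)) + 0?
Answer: 666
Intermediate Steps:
q(C, L) = -3
Y(y) = 10 - 2*y (Y(y) = -2*((y + ((-1 + 0) - 4)) + 0) = -2*((y + (-1 - 4)) + 0) = -2*((y - 5) + 0) = -2*((-5 + y) + 0) = -2*(-5 + y) = 10 - 2*y)
m = -3 (m = 3 - 3*(10 - 2*6)*(-1) = 3 - 3*(10 - 12)*(-1) = 3 - 3*(-2)*(-1) = 3 + 6*(-1) = 3 - 6 = -3)
m*(-222) = -3*(-222) = 666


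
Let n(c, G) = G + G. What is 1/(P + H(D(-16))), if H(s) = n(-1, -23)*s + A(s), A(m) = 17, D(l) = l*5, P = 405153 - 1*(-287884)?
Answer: 1/696734 ≈ 1.4353e-6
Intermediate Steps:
P = 693037 (P = 405153 + 287884 = 693037)
n(c, G) = 2*G
D(l) = 5*l
H(s) = 17 - 46*s (H(s) = (2*(-23))*s + 17 = -46*s + 17 = 17 - 46*s)
1/(P + H(D(-16))) = 1/(693037 + (17 - 230*(-16))) = 1/(693037 + (17 - 46*(-80))) = 1/(693037 + (17 + 3680)) = 1/(693037 + 3697) = 1/696734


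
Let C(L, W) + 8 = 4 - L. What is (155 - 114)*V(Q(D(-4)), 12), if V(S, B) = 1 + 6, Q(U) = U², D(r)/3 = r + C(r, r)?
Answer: 287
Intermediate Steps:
C(L, W) = -4 - L (C(L, W) = -8 + (4 - L) = -4 - L)
D(r) = -12 (D(r) = 3*(r + (-4 - r)) = 3*(-4) = -12)
V(S, B) = 7
(155 - 114)*V(Q(D(-4)), 12) = (155 - 114)*7 = 41*7 = 287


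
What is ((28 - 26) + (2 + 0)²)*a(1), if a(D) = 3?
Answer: 18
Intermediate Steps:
((28 - 26) + (2 + 0)²)*a(1) = ((28 - 26) + (2 + 0)²)*3 = (2 + 2²)*3 = (2 + 4)*3 = 6*3 = 18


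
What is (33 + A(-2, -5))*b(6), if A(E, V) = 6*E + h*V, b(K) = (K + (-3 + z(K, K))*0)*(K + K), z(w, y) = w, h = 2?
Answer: 792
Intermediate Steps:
b(K) = 2*K² (b(K) = (K + (-3 + K)*0)*(K + K) = (K + 0)*(2*K) = K*(2*K) = 2*K²)
A(E, V) = 2*V + 6*E (A(E, V) = 6*E + 2*V = 2*V + 6*E)
(33 + A(-2, -5))*b(6) = (33 + (2*(-5) + 6*(-2)))*(2*6²) = (33 + (-10 - 12))*(2*36) = (33 - 22)*72 = 11*72 = 792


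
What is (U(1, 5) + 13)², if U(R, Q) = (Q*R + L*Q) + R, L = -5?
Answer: 36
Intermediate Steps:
U(R, Q) = R - 5*Q + Q*R (U(R, Q) = (Q*R - 5*Q) + R = (-5*Q + Q*R) + R = R - 5*Q + Q*R)
(U(1, 5) + 13)² = ((1 - 5*5 + 5*1) + 13)² = ((1 - 25 + 5) + 13)² = (-19 + 13)² = (-6)² = 36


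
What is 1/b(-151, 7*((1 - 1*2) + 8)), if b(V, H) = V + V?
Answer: -1/302 ≈ -0.0033113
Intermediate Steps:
b(V, H) = 2*V
1/b(-151, 7*((1 - 1*2) + 8)) = 1/(2*(-151)) = 1/(-302) = -1/302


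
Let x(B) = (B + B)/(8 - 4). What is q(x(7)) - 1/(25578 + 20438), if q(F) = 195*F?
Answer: 31405919/46016 ≈ 682.50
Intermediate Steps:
x(B) = B/2 (x(B) = (2*B)/4 = (2*B)*(¼) = B/2)
q(x(7)) - 1/(25578 + 20438) = 195*((½)*7) - 1/(25578 + 20438) = 195*(7/2) - 1/46016 = 1365/2 - 1*1/46016 = 1365/2 - 1/46016 = 31405919/46016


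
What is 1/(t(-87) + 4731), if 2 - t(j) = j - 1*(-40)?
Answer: 1/4780 ≈ 0.00020921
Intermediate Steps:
t(j) = -38 - j (t(j) = 2 - (j - 1*(-40)) = 2 - (j + 40) = 2 - (40 + j) = 2 + (-40 - j) = -38 - j)
1/(t(-87) + 4731) = 1/((-38 - 1*(-87)) + 4731) = 1/((-38 + 87) + 4731) = 1/(49 + 4731) = 1/4780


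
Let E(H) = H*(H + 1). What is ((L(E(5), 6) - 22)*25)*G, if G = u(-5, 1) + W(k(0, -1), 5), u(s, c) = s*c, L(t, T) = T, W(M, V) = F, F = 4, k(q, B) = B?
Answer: 400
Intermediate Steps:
W(M, V) = 4
E(H) = H*(1 + H)
u(s, c) = c*s
G = -1 (G = 1*(-5) + 4 = -5 + 4 = -1)
((L(E(5), 6) - 22)*25)*G = ((6 - 22)*25)*(-1) = -16*25*(-1) = -400*(-1) = 400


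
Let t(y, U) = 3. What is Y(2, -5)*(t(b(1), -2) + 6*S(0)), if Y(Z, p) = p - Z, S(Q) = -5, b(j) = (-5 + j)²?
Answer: 189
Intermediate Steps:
Y(2, -5)*(t(b(1), -2) + 6*S(0)) = (-5 - 1*2)*(3 + 6*(-5)) = (-5 - 2)*(3 - 30) = -7*(-27) = 189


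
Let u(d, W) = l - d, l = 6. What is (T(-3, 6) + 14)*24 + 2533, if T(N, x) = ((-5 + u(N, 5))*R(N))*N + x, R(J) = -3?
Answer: 3877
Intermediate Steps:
u(d, W) = 6 - d
T(N, x) = x + N*(-3 + 3*N) (T(N, x) = ((-5 + (6 - N))*(-3))*N + x = ((1 - N)*(-3))*N + x = (-3 + 3*N)*N + x = N*(-3 + 3*N) + x = x + N*(-3 + 3*N))
(T(-3, 6) + 14)*24 + 2533 = ((6 - 3*(-3) + 3*(-3)**2) + 14)*24 + 2533 = ((6 + 9 + 3*9) + 14)*24 + 2533 = ((6 + 9 + 27) + 14)*24 + 2533 = (42 + 14)*24 + 2533 = 56*24 + 2533 = 1344 + 2533 = 3877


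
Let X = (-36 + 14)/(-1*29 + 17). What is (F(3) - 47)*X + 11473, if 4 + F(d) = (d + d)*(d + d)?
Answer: 22891/2 ≈ 11446.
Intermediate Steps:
X = 11/6 (X = -22/(-29 + 17) = -22/(-12) = -22*(-1/12) = 11/6 ≈ 1.8333)
F(d) = -4 + 4*d**2 (F(d) = -4 + (d + d)*(d + d) = -4 + (2*d)*(2*d) = -4 + 4*d**2)
(F(3) - 47)*X + 11473 = ((-4 + 4*3**2) - 47)*(11/6) + 11473 = ((-4 + 4*9) - 47)*(11/6) + 11473 = ((-4 + 36) - 47)*(11/6) + 11473 = (32 - 47)*(11/6) + 11473 = -15*11/6 + 11473 = -55/2 + 11473 = 22891/2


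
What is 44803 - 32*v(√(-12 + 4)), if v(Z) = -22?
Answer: 45507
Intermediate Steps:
44803 - 32*v(√(-12 + 4)) = 44803 - 32*(-22) = 44803 - 1*(-704) = 44803 + 704 = 45507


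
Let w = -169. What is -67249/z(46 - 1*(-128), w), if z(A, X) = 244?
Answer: -67249/244 ≈ -275.61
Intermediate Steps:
-67249/z(46 - 1*(-128), w) = -67249/244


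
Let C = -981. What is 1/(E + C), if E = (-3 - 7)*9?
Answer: -1/1071 ≈ -0.00093371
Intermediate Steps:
E = -90 (E = -10*9 = -90)
1/(E + C) = 1/(-90 - 981) = 1/(-1071) = -1/1071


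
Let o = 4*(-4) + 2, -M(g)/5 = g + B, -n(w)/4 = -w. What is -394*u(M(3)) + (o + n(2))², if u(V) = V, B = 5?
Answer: 15796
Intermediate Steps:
n(w) = 4*w (n(w) = -(-4)*w = 4*w)
M(g) = -25 - 5*g (M(g) = -5*(g + 5) = -5*(5 + g) = -25 - 5*g)
o = -14 (o = -16 + 2 = -14)
-394*u(M(3)) + (o + n(2))² = -394*(-25 - 5*3) + (-14 + 4*2)² = -394*(-25 - 15) + (-14 + 8)² = -394*(-40) + (-6)² = 15760 + 36 = 15796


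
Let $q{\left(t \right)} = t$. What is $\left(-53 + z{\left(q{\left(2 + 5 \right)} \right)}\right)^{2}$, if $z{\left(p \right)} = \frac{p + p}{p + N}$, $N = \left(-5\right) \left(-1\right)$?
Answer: $\frac{96721}{36} \approx 2686.7$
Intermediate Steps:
$N = 5$
$z{\left(p \right)} = \frac{2 p}{5 + p}$ ($z{\left(p \right)} = \frac{p + p}{p + 5} = \frac{2 p}{5 + p}$)
$\left(-53 + z{\left(q{\left(2 + 5 \right)} \right)}\right)^{2} = \left(-53 + \frac{2 \left(2 + 5\right)}{5 + \left(2 + 5\right)}\right)^{2} = \left(-53 + 2 \cdot 7 \frac{1}{5 + 7}\right)^{2} = \left(-53 + 2 \cdot 7 \cdot \frac{1}{12}\right)^{2} = \left(-53 + \frac{7}{6}\right)^{2} = \left(- \frac{311}{6}\right)^{2} = \frac{96721}{36}$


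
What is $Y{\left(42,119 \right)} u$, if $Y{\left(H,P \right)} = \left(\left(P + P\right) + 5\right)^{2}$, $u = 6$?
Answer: $354294$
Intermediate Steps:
$Y{\left(H,P \right)} = \left(5 + 2 P\right)^{2}$ ($Y{\left(H,P \right)} = \left(2 P + 5\right)^{2} = \left(5 + 2 P\right)^{2}$)
$Y{\left(42,119 \right)} u = \left(5 + 2 \cdot 119\right)^{2} \cdot 6 = \left(5 + 238\right)^{2} \cdot 6 = 243^{2} \cdot 6 = 59049 \cdot 6 = 354294$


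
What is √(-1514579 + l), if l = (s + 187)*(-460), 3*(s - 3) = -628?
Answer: I*√13551171/3 ≈ 1227.1*I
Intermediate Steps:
s = -619/3 (s = 3 + (⅓)*(-628) = 3 - 628/3 = -619/3 ≈ -206.33)
l = 26680/3 (l = (-619/3 + 187)*(-460) = -58/3*(-460) = 26680/3 ≈ 8893.3)
√(-1514579 + l) = √(-1514579 + 26680/3) = √(-4517057/3) = I*√13551171/3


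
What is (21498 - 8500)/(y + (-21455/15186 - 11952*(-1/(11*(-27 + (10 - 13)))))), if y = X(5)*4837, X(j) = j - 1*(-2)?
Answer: 10856319540/28248622033 ≈ 0.38431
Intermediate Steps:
X(j) = 2 + j (X(j) = j + 2 = 2 + j)
y = 33859 (y = (2 + 5)*4837 = 7*4837 = 33859)
(21498 - 8500)/(y + (-21455/15186 - 11952*(-1/(11*(-27 + (10 - 13)))))) = (21498 - 8500)/(33859 + (-21455/15186 - 11952*(-1/(11*(-27 + (10 - 13)))))) = 12998/(33859 + (-21455*1/15186 - 11952*(-1/(11*(-27 - 3))))) = 12998/(33859 + (-21455/15186 - 11952/((-11*(-30))))) = 12998/(33859 + (-21455/15186 - 11952/330)) = 12998/(33859 + (-21455/15186 - 11952*1/330)) = 12998/(33859 + (-21455/15186 - 1992/55)) = 12998/(33859 - 31430537/835230) = 12998/(28248622033/835230) = 12998*(835230/28248622033) = 10856319540/28248622033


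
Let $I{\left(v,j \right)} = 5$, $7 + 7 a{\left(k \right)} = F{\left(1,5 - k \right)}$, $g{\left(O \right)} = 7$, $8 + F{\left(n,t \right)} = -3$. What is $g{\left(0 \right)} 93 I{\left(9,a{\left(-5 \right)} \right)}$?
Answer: $3255$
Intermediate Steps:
$F{\left(n,t \right)} = -11$ ($F{\left(n,t \right)} = -8 - 3 = -11$)
$a{\left(k \right)} = - \frac{18}{7}$ ($a{\left(k \right)} = -1 + \frac{1}{7} \left(-11\right) = -1 - \frac{11}{7} = - \frac{18}{7}$)
$g{\left(0 \right)} 93 I{\left(9,a{\left(-5 \right)} \right)} = 7 \cdot 93 \cdot 5 = 651 \cdot 5 = 3255$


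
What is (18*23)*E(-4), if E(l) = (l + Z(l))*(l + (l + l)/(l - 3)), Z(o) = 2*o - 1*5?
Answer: 140760/7 ≈ 20109.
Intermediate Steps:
Z(o) = -5 + 2*o (Z(o) = 2*o - 5 = -5 + 2*o)
E(l) = (-5 + 3*l)*(l + 2*l/(-3 + l)) (E(l) = (l + (-5 + 2*l))*(l + (l + l)/(l - 3)) = (-5 + 3*l)*(l + (2*l)/(-3 + l)) = (-5 + 3*l)*(l + 2*l/(-3 + l)))
(18*23)*E(-4) = (18*23)*(-4*(5 - 8*(-4) + 3*(-4)²)/(-3 - 4)) = 414*(-4*(5 + 32 + 3*16)/(-7)) = 414*(-4*(-⅐)*(5 + 32 + 48)) = 414*(-4*(-⅐)*85) = 414*(340/7) = 140760/7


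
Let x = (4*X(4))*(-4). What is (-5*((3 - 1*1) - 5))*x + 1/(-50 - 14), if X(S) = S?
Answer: -61441/64 ≈ -960.02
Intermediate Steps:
x = -64 (x = (4*4)*(-4) = 16*(-4) = -64)
(-5*((3 - 1*1) - 5))*x + 1/(-50 - 14) = -5*((3 - 1*1) - 5)*(-64) + 1/(-50 - 14) = -5*((3 - 1) - 5)*(-64) + 1/(-64) = -5*(2 - 5)*(-64) - 1/64 = -5*(-3)*(-64) - 1/64 = 15*(-64) - 1/64 = -960 - 1/64 = -61441/64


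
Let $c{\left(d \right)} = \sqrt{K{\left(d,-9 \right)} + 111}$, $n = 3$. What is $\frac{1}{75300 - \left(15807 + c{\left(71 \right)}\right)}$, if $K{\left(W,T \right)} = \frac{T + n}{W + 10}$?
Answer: $\frac{1606311}{95564257328} + \frac{3 \sqrt{8985}}{95564257328} \approx 1.6812 \cdot 10^{-5}$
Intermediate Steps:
$K{\left(W,T \right)} = \frac{3 + T}{10 + W}$ ($K{\left(W,T \right)} = \frac{T + 3}{W + 10} = \frac{3 + T}{10 + W}$)
$c{\left(d \right)} = \sqrt{111 - \frac{6}{10 + d}}$ ($c{\left(d \right)} = \sqrt{\frac{3 - 9}{10 + d} + 111} = \sqrt{\frac{1}{10 + d} \left(-6\right) + 111} = \sqrt{- \frac{6}{10 + d} + 111} = \sqrt{111 - \frac{6}{10 + d}}$)
$\frac{1}{75300 - \left(15807 + c{\left(71 \right)}\right)} = \frac{1}{75300 - \left(15807 + \sqrt{3} \sqrt{\frac{368 + 37 \cdot 71}{10 + 71}}\right)} = \frac{1}{75300 - \left(15807 + \sqrt{3} \sqrt{\frac{368 + 2627}{81}}\right)} = \frac{1}{75300 - \left(15807 + \sqrt{3} \sqrt{\frac{1}{81} \cdot 2995}\right)} = \frac{1}{75300 - \left(15807 + \sqrt{3} \sqrt{\frac{2995}{81}}\right)} = \frac{1}{75300 - \left(15807 + \sqrt{3} \frac{\sqrt{2995}}{9}\right)} = \frac{1}{75300 - \left(15807 + \frac{\sqrt{8985}}{9}\right)} = \frac{1}{59493 - \frac{\sqrt{8985}}{9}}$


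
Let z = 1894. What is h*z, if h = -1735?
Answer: -3286090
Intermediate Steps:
h*z = -1735*1894 = -3286090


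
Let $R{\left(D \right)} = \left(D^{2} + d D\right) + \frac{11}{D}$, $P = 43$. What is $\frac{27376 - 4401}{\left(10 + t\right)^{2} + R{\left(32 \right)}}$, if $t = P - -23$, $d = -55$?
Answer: $\frac{735200}{161291} \approx 4.5582$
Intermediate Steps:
$t = 66$ ($t = 43 - -23 = 43 + 23 = 66$)
$R{\left(D \right)} = D^{2} - 55 D + \frac{11}{D}$ ($R{\left(D \right)} = \left(D^{2} - 55 D\right) + \frac{11}{D} = D^{2} - 55 D + \frac{11}{D}$)
$\frac{27376 - 4401}{\left(10 + t\right)^{2} + R{\left(32 \right)}} = \frac{27376 - 4401}{\left(10 + 66\right)^{2} + \frac{11 + 32^{2} \left(-55 + 32\right)}{32}} = \frac{22975}{76^{2} + \frac{11 + 1024 \left(-23\right)}{32}} = \frac{22975}{5776 + \frac{11 - 23552}{32}} = \frac{22975}{5776 + \frac{1}{32} \left(-23541\right)} = \frac{22975}{5776 - \frac{23541}{32}} = \frac{22975}{\frac{161291}{32}} = 22975 \cdot \frac{32}{161291} = \frac{735200}{161291}$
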